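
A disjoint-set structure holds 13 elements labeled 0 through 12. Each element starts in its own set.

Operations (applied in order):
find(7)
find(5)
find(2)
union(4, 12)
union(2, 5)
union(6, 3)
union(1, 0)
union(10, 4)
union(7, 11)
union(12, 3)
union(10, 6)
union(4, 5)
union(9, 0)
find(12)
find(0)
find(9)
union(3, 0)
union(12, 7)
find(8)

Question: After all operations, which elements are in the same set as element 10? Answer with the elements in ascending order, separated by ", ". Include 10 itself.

Answer: 0, 1, 2, 3, 4, 5, 6, 7, 9, 10, 11, 12

Derivation:
Step 1: find(7) -> no change; set of 7 is {7}
Step 2: find(5) -> no change; set of 5 is {5}
Step 3: find(2) -> no change; set of 2 is {2}
Step 4: union(4, 12) -> merged; set of 4 now {4, 12}
Step 5: union(2, 5) -> merged; set of 2 now {2, 5}
Step 6: union(6, 3) -> merged; set of 6 now {3, 6}
Step 7: union(1, 0) -> merged; set of 1 now {0, 1}
Step 8: union(10, 4) -> merged; set of 10 now {4, 10, 12}
Step 9: union(7, 11) -> merged; set of 7 now {7, 11}
Step 10: union(12, 3) -> merged; set of 12 now {3, 4, 6, 10, 12}
Step 11: union(10, 6) -> already same set; set of 10 now {3, 4, 6, 10, 12}
Step 12: union(4, 5) -> merged; set of 4 now {2, 3, 4, 5, 6, 10, 12}
Step 13: union(9, 0) -> merged; set of 9 now {0, 1, 9}
Step 14: find(12) -> no change; set of 12 is {2, 3, 4, 5, 6, 10, 12}
Step 15: find(0) -> no change; set of 0 is {0, 1, 9}
Step 16: find(9) -> no change; set of 9 is {0, 1, 9}
Step 17: union(3, 0) -> merged; set of 3 now {0, 1, 2, 3, 4, 5, 6, 9, 10, 12}
Step 18: union(12, 7) -> merged; set of 12 now {0, 1, 2, 3, 4, 5, 6, 7, 9, 10, 11, 12}
Step 19: find(8) -> no change; set of 8 is {8}
Component of 10: {0, 1, 2, 3, 4, 5, 6, 7, 9, 10, 11, 12}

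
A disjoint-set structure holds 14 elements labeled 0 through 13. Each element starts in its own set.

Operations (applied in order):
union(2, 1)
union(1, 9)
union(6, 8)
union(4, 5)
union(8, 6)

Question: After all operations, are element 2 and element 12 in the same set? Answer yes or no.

Step 1: union(2, 1) -> merged; set of 2 now {1, 2}
Step 2: union(1, 9) -> merged; set of 1 now {1, 2, 9}
Step 3: union(6, 8) -> merged; set of 6 now {6, 8}
Step 4: union(4, 5) -> merged; set of 4 now {4, 5}
Step 5: union(8, 6) -> already same set; set of 8 now {6, 8}
Set of 2: {1, 2, 9}; 12 is not a member.

Answer: no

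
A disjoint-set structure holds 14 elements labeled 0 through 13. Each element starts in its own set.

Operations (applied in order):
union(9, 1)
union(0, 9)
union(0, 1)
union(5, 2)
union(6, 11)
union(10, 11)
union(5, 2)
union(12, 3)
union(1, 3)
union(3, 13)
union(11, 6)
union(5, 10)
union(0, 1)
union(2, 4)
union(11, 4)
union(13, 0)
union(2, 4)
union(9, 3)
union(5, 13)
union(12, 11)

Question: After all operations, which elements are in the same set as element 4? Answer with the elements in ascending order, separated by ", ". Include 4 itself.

Answer: 0, 1, 2, 3, 4, 5, 6, 9, 10, 11, 12, 13

Derivation:
Step 1: union(9, 1) -> merged; set of 9 now {1, 9}
Step 2: union(0, 9) -> merged; set of 0 now {0, 1, 9}
Step 3: union(0, 1) -> already same set; set of 0 now {0, 1, 9}
Step 4: union(5, 2) -> merged; set of 5 now {2, 5}
Step 5: union(6, 11) -> merged; set of 6 now {6, 11}
Step 6: union(10, 11) -> merged; set of 10 now {6, 10, 11}
Step 7: union(5, 2) -> already same set; set of 5 now {2, 5}
Step 8: union(12, 3) -> merged; set of 12 now {3, 12}
Step 9: union(1, 3) -> merged; set of 1 now {0, 1, 3, 9, 12}
Step 10: union(3, 13) -> merged; set of 3 now {0, 1, 3, 9, 12, 13}
Step 11: union(11, 6) -> already same set; set of 11 now {6, 10, 11}
Step 12: union(5, 10) -> merged; set of 5 now {2, 5, 6, 10, 11}
Step 13: union(0, 1) -> already same set; set of 0 now {0, 1, 3, 9, 12, 13}
Step 14: union(2, 4) -> merged; set of 2 now {2, 4, 5, 6, 10, 11}
Step 15: union(11, 4) -> already same set; set of 11 now {2, 4, 5, 6, 10, 11}
Step 16: union(13, 0) -> already same set; set of 13 now {0, 1, 3, 9, 12, 13}
Step 17: union(2, 4) -> already same set; set of 2 now {2, 4, 5, 6, 10, 11}
Step 18: union(9, 3) -> already same set; set of 9 now {0, 1, 3, 9, 12, 13}
Step 19: union(5, 13) -> merged; set of 5 now {0, 1, 2, 3, 4, 5, 6, 9, 10, 11, 12, 13}
Step 20: union(12, 11) -> already same set; set of 12 now {0, 1, 2, 3, 4, 5, 6, 9, 10, 11, 12, 13}
Component of 4: {0, 1, 2, 3, 4, 5, 6, 9, 10, 11, 12, 13}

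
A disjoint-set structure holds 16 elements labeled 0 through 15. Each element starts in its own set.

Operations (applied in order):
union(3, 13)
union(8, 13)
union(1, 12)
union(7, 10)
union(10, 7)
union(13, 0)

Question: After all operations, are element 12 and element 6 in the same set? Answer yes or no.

Answer: no

Derivation:
Step 1: union(3, 13) -> merged; set of 3 now {3, 13}
Step 2: union(8, 13) -> merged; set of 8 now {3, 8, 13}
Step 3: union(1, 12) -> merged; set of 1 now {1, 12}
Step 4: union(7, 10) -> merged; set of 7 now {7, 10}
Step 5: union(10, 7) -> already same set; set of 10 now {7, 10}
Step 6: union(13, 0) -> merged; set of 13 now {0, 3, 8, 13}
Set of 12: {1, 12}; 6 is not a member.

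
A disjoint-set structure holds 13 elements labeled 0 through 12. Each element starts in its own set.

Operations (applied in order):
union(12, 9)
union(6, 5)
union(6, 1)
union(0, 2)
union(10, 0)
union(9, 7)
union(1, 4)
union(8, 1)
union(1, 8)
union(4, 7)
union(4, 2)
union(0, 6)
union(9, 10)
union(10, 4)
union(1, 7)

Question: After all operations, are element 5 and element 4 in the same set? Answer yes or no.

Answer: yes

Derivation:
Step 1: union(12, 9) -> merged; set of 12 now {9, 12}
Step 2: union(6, 5) -> merged; set of 6 now {5, 6}
Step 3: union(6, 1) -> merged; set of 6 now {1, 5, 6}
Step 4: union(0, 2) -> merged; set of 0 now {0, 2}
Step 5: union(10, 0) -> merged; set of 10 now {0, 2, 10}
Step 6: union(9, 7) -> merged; set of 9 now {7, 9, 12}
Step 7: union(1, 4) -> merged; set of 1 now {1, 4, 5, 6}
Step 8: union(8, 1) -> merged; set of 8 now {1, 4, 5, 6, 8}
Step 9: union(1, 8) -> already same set; set of 1 now {1, 4, 5, 6, 8}
Step 10: union(4, 7) -> merged; set of 4 now {1, 4, 5, 6, 7, 8, 9, 12}
Step 11: union(4, 2) -> merged; set of 4 now {0, 1, 2, 4, 5, 6, 7, 8, 9, 10, 12}
Step 12: union(0, 6) -> already same set; set of 0 now {0, 1, 2, 4, 5, 6, 7, 8, 9, 10, 12}
Step 13: union(9, 10) -> already same set; set of 9 now {0, 1, 2, 4, 5, 6, 7, 8, 9, 10, 12}
Step 14: union(10, 4) -> already same set; set of 10 now {0, 1, 2, 4, 5, 6, 7, 8, 9, 10, 12}
Step 15: union(1, 7) -> already same set; set of 1 now {0, 1, 2, 4, 5, 6, 7, 8, 9, 10, 12}
Set of 5: {0, 1, 2, 4, 5, 6, 7, 8, 9, 10, 12}; 4 is a member.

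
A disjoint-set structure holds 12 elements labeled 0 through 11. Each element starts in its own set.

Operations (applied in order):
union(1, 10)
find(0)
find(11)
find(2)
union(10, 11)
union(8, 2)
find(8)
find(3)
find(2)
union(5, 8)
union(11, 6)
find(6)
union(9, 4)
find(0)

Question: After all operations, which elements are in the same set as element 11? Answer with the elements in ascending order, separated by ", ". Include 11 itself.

Answer: 1, 6, 10, 11

Derivation:
Step 1: union(1, 10) -> merged; set of 1 now {1, 10}
Step 2: find(0) -> no change; set of 0 is {0}
Step 3: find(11) -> no change; set of 11 is {11}
Step 4: find(2) -> no change; set of 2 is {2}
Step 5: union(10, 11) -> merged; set of 10 now {1, 10, 11}
Step 6: union(8, 2) -> merged; set of 8 now {2, 8}
Step 7: find(8) -> no change; set of 8 is {2, 8}
Step 8: find(3) -> no change; set of 3 is {3}
Step 9: find(2) -> no change; set of 2 is {2, 8}
Step 10: union(5, 8) -> merged; set of 5 now {2, 5, 8}
Step 11: union(11, 6) -> merged; set of 11 now {1, 6, 10, 11}
Step 12: find(6) -> no change; set of 6 is {1, 6, 10, 11}
Step 13: union(9, 4) -> merged; set of 9 now {4, 9}
Step 14: find(0) -> no change; set of 0 is {0}
Component of 11: {1, 6, 10, 11}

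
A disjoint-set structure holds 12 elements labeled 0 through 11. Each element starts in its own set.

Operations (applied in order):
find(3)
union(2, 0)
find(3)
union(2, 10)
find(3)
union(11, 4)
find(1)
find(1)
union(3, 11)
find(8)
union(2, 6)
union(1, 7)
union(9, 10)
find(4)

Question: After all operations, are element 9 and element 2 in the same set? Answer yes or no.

Answer: yes

Derivation:
Step 1: find(3) -> no change; set of 3 is {3}
Step 2: union(2, 0) -> merged; set of 2 now {0, 2}
Step 3: find(3) -> no change; set of 3 is {3}
Step 4: union(2, 10) -> merged; set of 2 now {0, 2, 10}
Step 5: find(3) -> no change; set of 3 is {3}
Step 6: union(11, 4) -> merged; set of 11 now {4, 11}
Step 7: find(1) -> no change; set of 1 is {1}
Step 8: find(1) -> no change; set of 1 is {1}
Step 9: union(3, 11) -> merged; set of 3 now {3, 4, 11}
Step 10: find(8) -> no change; set of 8 is {8}
Step 11: union(2, 6) -> merged; set of 2 now {0, 2, 6, 10}
Step 12: union(1, 7) -> merged; set of 1 now {1, 7}
Step 13: union(9, 10) -> merged; set of 9 now {0, 2, 6, 9, 10}
Step 14: find(4) -> no change; set of 4 is {3, 4, 11}
Set of 9: {0, 2, 6, 9, 10}; 2 is a member.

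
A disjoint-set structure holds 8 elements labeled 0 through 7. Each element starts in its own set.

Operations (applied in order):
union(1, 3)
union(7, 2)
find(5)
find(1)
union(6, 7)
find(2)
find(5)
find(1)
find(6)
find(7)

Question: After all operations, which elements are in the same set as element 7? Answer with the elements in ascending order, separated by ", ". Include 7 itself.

Answer: 2, 6, 7

Derivation:
Step 1: union(1, 3) -> merged; set of 1 now {1, 3}
Step 2: union(7, 2) -> merged; set of 7 now {2, 7}
Step 3: find(5) -> no change; set of 5 is {5}
Step 4: find(1) -> no change; set of 1 is {1, 3}
Step 5: union(6, 7) -> merged; set of 6 now {2, 6, 7}
Step 6: find(2) -> no change; set of 2 is {2, 6, 7}
Step 7: find(5) -> no change; set of 5 is {5}
Step 8: find(1) -> no change; set of 1 is {1, 3}
Step 9: find(6) -> no change; set of 6 is {2, 6, 7}
Step 10: find(7) -> no change; set of 7 is {2, 6, 7}
Component of 7: {2, 6, 7}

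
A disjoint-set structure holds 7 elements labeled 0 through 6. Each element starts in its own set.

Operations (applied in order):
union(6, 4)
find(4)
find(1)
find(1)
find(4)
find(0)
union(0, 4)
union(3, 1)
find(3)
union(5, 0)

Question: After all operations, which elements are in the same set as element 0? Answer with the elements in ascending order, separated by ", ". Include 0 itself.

Answer: 0, 4, 5, 6

Derivation:
Step 1: union(6, 4) -> merged; set of 6 now {4, 6}
Step 2: find(4) -> no change; set of 4 is {4, 6}
Step 3: find(1) -> no change; set of 1 is {1}
Step 4: find(1) -> no change; set of 1 is {1}
Step 5: find(4) -> no change; set of 4 is {4, 6}
Step 6: find(0) -> no change; set of 0 is {0}
Step 7: union(0, 4) -> merged; set of 0 now {0, 4, 6}
Step 8: union(3, 1) -> merged; set of 3 now {1, 3}
Step 9: find(3) -> no change; set of 3 is {1, 3}
Step 10: union(5, 0) -> merged; set of 5 now {0, 4, 5, 6}
Component of 0: {0, 4, 5, 6}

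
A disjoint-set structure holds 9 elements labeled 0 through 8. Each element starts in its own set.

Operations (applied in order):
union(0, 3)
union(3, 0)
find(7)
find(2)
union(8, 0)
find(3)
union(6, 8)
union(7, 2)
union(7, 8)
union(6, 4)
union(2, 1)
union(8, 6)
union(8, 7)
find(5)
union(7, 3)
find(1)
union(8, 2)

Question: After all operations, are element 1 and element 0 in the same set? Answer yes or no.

Step 1: union(0, 3) -> merged; set of 0 now {0, 3}
Step 2: union(3, 0) -> already same set; set of 3 now {0, 3}
Step 3: find(7) -> no change; set of 7 is {7}
Step 4: find(2) -> no change; set of 2 is {2}
Step 5: union(8, 0) -> merged; set of 8 now {0, 3, 8}
Step 6: find(3) -> no change; set of 3 is {0, 3, 8}
Step 7: union(6, 8) -> merged; set of 6 now {0, 3, 6, 8}
Step 8: union(7, 2) -> merged; set of 7 now {2, 7}
Step 9: union(7, 8) -> merged; set of 7 now {0, 2, 3, 6, 7, 8}
Step 10: union(6, 4) -> merged; set of 6 now {0, 2, 3, 4, 6, 7, 8}
Step 11: union(2, 1) -> merged; set of 2 now {0, 1, 2, 3, 4, 6, 7, 8}
Step 12: union(8, 6) -> already same set; set of 8 now {0, 1, 2, 3, 4, 6, 7, 8}
Step 13: union(8, 7) -> already same set; set of 8 now {0, 1, 2, 3, 4, 6, 7, 8}
Step 14: find(5) -> no change; set of 5 is {5}
Step 15: union(7, 3) -> already same set; set of 7 now {0, 1, 2, 3, 4, 6, 7, 8}
Step 16: find(1) -> no change; set of 1 is {0, 1, 2, 3, 4, 6, 7, 8}
Step 17: union(8, 2) -> already same set; set of 8 now {0, 1, 2, 3, 4, 6, 7, 8}
Set of 1: {0, 1, 2, 3, 4, 6, 7, 8}; 0 is a member.

Answer: yes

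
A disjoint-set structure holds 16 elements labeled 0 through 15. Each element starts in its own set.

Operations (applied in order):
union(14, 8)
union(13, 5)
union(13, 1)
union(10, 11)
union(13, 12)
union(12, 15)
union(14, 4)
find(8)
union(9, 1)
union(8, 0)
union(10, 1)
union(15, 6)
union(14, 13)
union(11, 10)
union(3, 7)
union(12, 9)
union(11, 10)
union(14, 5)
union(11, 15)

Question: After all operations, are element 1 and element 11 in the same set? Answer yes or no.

Answer: yes

Derivation:
Step 1: union(14, 8) -> merged; set of 14 now {8, 14}
Step 2: union(13, 5) -> merged; set of 13 now {5, 13}
Step 3: union(13, 1) -> merged; set of 13 now {1, 5, 13}
Step 4: union(10, 11) -> merged; set of 10 now {10, 11}
Step 5: union(13, 12) -> merged; set of 13 now {1, 5, 12, 13}
Step 6: union(12, 15) -> merged; set of 12 now {1, 5, 12, 13, 15}
Step 7: union(14, 4) -> merged; set of 14 now {4, 8, 14}
Step 8: find(8) -> no change; set of 8 is {4, 8, 14}
Step 9: union(9, 1) -> merged; set of 9 now {1, 5, 9, 12, 13, 15}
Step 10: union(8, 0) -> merged; set of 8 now {0, 4, 8, 14}
Step 11: union(10, 1) -> merged; set of 10 now {1, 5, 9, 10, 11, 12, 13, 15}
Step 12: union(15, 6) -> merged; set of 15 now {1, 5, 6, 9, 10, 11, 12, 13, 15}
Step 13: union(14, 13) -> merged; set of 14 now {0, 1, 4, 5, 6, 8, 9, 10, 11, 12, 13, 14, 15}
Step 14: union(11, 10) -> already same set; set of 11 now {0, 1, 4, 5, 6, 8, 9, 10, 11, 12, 13, 14, 15}
Step 15: union(3, 7) -> merged; set of 3 now {3, 7}
Step 16: union(12, 9) -> already same set; set of 12 now {0, 1, 4, 5, 6, 8, 9, 10, 11, 12, 13, 14, 15}
Step 17: union(11, 10) -> already same set; set of 11 now {0, 1, 4, 5, 6, 8, 9, 10, 11, 12, 13, 14, 15}
Step 18: union(14, 5) -> already same set; set of 14 now {0, 1, 4, 5, 6, 8, 9, 10, 11, 12, 13, 14, 15}
Step 19: union(11, 15) -> already same set; set of 11 now {0, 1, 4, 5, 6, 8, 9, 10, 11, 12, 13, 14, 15}
Set of 1: {0, 1, 4, 5, 6, 8, 9, 10, 11, 12, 13, 14, 15}; 11 is a member.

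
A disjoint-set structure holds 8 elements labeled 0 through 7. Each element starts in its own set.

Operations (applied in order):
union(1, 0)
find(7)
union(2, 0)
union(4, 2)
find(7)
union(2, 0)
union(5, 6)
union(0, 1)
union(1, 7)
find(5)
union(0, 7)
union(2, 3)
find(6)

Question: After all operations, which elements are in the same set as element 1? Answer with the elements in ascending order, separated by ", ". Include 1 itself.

Answer: 0, 1, 2, 3, 4, 7

Derivation:
Step 1: union(1, 0) -> merged; set of 1 now {0, 1}
Step 2: find(7) -> no change; set of 7 is {7}
Step 3: union(2, 0) -> merged; set of 2 now {0, 1, 2}
Step 4: union(4, 2) -> merged; set of 4 now {0, 1, 2, 4}
Step 5: find(7) -> no change; set of 7 is {7}
Step 6: union(2, 0) -> already same set; set of 2 now {0, 1, 2, 4}
Step 7: union(5, 6) -> merged; set of 5 now {5, 6}
Step 8: union(0, 1) -> already same set; set of 0 now {0, 1, 2, 4}
Step 9: union(1, 7) -> merged; set of 1 now {0, 1, 2, 4, 7}
Step 10: find(5) -> no change; set of 5 is {5, 6}
Step 11: union(0, 7) -> already same set; set of 0 now {0, 1, 2, 4, 7}
Step 12: union(2, 3) -> merged; set of 2 now {0, 1, 2, 3, 4, 7}
Step 13: find(6) -> no change; set of 6 is {5, 6}
Component of 1: {0, 1, 2, 3, 4, 7}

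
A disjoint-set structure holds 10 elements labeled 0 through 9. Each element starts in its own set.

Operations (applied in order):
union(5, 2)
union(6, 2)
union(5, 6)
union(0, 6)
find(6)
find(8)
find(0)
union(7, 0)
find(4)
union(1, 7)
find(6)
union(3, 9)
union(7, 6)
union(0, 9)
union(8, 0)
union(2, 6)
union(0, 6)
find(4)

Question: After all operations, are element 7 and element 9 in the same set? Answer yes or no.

Step 1: union(5, 2) -> merged; set of 5 now {2, 5}
Step 2: union(6, 2) -> merged; set of 6 now {2, 5, 6}
Step 3: union(5, 6) -> already same set; set of 5 now {2, 5, 6}
Step 4: union(0, 6) -> merged; set of 0 now {0, 2, 5, 6}
Step 5: find(6) -> no change; set of 6 is {0, 2, 5, 6}
Step 6: find(8) -> no change; set of 8 is {8}
Step 7: find(0) -> no change; set of 0 is {0, 2, 5, 6}
Step 8: union(7, 0) -> merged; set of 7 now {0, 2, 5, 6, 7}
Step 9: find(4) -> no change; set of 4 is {4}
Step 10: union(1, 7) -> merged; set of 1 now {0, 1, 2, 5, 6, 7}
Step 11: find(6) -> no change; set of 6 is {0, 1, 2, 5, 6, 7}
Step 12: union(3, 9) -> merged; set of 3 now {3, 9}
Step 13: union(7, 6) -> already same set; set of 7 now {0, 1, 2, 5, 6, 7}
Step 14: union(0, 9) -> merged; set of 0 now {0, 1, 2, 3, 5, 6, 7, 9}
Step 15: union(8, 0) -> merged; set of 8 now {0, 1, 2, 3, 5, 6, 7, 8, 9}
Step 16: union(2, 6) -> already same set; set of 2 now {0, 1, 2, 3, 5, 6, 7, 8, 9}
Step 17: union(0, 6) -> already same set; set of 0 now {0, 1, 2, 3, 5, 6, 7, 8, 9}
Step 18: find(4) -> no change; set of 4 is {4}
Set of 7: {0, 1, 2, 3, 5, 6, 7, 8, 9}; 9 is a member.

Answer: yes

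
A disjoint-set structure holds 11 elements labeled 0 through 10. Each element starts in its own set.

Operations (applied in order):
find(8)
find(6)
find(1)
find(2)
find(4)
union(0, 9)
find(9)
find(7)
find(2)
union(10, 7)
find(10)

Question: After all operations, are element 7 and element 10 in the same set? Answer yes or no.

Answer: yes

Derivation:
Step 1: find(8) -> no change; set of 8 is {8}
Step 2: find(6) -> no change; set of 6 is {6}
Step 3: find(1) -> no change; set of 1 is {1}
Step 4: find(2) -> no change; set of 2 is {2}
Step 5: find(4) -> no change; set of 4 is {4}
Step 6: union(0, 9) -> merged; set of 0 now {0, 9}
Step 7: find(9) -> no change; set of 9 is {0, 9}
Step 8: find(7) -> no change; set of 7 is {7}
Step 9: find(2) -> no change; set of 2 is {2}
Step 10: union(10, 7) -> merged; set of 10 now {7, 10}
Step 11: find(10) -> no change; set of 10 is {7, 10}
Set of 7: {7, 10}; 10 is a member.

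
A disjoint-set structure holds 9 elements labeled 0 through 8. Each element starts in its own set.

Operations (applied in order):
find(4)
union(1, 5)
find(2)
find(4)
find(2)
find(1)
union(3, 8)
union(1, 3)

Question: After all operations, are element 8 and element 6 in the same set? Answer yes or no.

Step 1: find(4) -> no change; set of 4 is {4}
Step 2: union(1, 5) -> merged; set of 1 now {1, 5}
Step 3: find(2) -> no change; set of 2 is {2}
Step 4: find(4) -> no change; set of 4 is {4}
Step 5: find(2) -> no change; set of 2 is {2}
Step 6: find(1) -> no change; set of 1 is {1, 5}
Step 7: union(3, 8) -> merged; set of 3 now {3, 8}
Step 8: union(1, 3) -> merged; set of 1 now {1, 3, 5, 8}
Set of 8: {1, 3, 5, 8}; 6 is not a member.

Answer: no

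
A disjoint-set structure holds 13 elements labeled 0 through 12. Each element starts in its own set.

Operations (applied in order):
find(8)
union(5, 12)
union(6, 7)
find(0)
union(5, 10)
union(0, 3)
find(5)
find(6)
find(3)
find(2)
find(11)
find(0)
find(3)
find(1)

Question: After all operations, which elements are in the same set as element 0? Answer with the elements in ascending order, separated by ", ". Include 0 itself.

Step 1: find(8) -> no change; set of 8 is {8}
Step 2: union(5, 12) -> merged; set of 5 now {5, 12}
Step 3: union(6, 7) -> merged; set of 6 now {6, 7}
Step 4: find(0) -> no change; set of 0 is {0}
Step 5: union(5, 10) -> merged; set of 5 now {5, 10, 12}
Step 6: union(0, 3) -> merged; set of 0 now {0, 3}
Step 7: find(5) -> no change; set of 5 is {5, 10, 12}
Step 8: find(6) -> no change; set of 6 is {6, 7}
Step 9: find(3) -> no change; set of 3 is {0, 3}
Step 10: find(2) -> no change; set of 2 is {2}
Step 11: find(11) -> no change; set of 11 is {11}
Step 12: find(0) -> no change; set of 0 is {0, 3}
Step 13: find(3) -> no change; set of 3 is {0, 3}
Step 14: find(1) -> no change; set of 1 is {1}
Component of 0: {0, 3}

Answer: 0, 3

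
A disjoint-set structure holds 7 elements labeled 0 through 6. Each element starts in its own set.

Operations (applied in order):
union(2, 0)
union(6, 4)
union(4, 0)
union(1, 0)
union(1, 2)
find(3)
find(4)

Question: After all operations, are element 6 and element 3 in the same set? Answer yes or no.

Answer: no

Derivation:
Step 1: union(2, 0) -> merged; set of 2 now {0, 2}
Step 2: union(6, 4) -> merged; set of 6 now {4, 6}
Step 3: union(4, 0) -> merged; set of 4 now {0, 2, 4, 6}
Step 4: union(1, 0) -> merged; set of 1 now {0, 1, 2, 4, 6}
Step 5: union(1, 2) -> already same set; set of 1 now {0, 1, 2, 4, 6}
Step 6: find(3) -> no change; set of 3 is {3}
Step 7: find(4) -> no change; set of 4 is {0, 1, 2, 4, 6}
Set of 6: {0, 1, 2, 4, 6}; 3 is not a member.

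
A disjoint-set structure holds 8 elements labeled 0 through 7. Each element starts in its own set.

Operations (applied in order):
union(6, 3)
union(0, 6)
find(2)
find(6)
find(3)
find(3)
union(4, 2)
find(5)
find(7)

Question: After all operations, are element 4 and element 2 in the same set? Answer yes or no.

Answer: yes

Derivation:
Step 1: union(6, 3) -> merged; set of 6 now {3, 6}
Step 2: union(0, 6) -> merged; set of 0 now {0, 3, 6}
Step 3: find(2) -> no change; set of 2 is {2}
Step 4: find(6) -> no change; set of 6 is {0, 3, 6}
Step 5: find(3) -> no change; set of 3 is {0, 3, 6}
Step 6: find(3) -> no change; set of 3 is {0, 3, 6}
Step 7: union(4, 2) -> merged; set of 4 now {2, 4}
Step 8: find(5) -> no change; set of 5 is {5}
Step 9: find(7) -> no change; set of 7 is {7}
Set of 4: {2, 4}; 2 is a member.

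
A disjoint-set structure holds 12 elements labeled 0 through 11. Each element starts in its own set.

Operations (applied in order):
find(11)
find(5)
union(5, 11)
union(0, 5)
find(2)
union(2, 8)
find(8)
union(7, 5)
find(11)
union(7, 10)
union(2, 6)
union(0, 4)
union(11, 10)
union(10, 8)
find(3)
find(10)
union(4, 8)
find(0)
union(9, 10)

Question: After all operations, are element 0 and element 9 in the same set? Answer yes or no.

Step 1: find(11) -> no change; set of 11 is {11}
Step 2: find(5) -> no change; set of 5 is {5}
Step 3: union(5, 11) -> merged; set of 5 now {5, 11}
Step 4: union(0, 5) -> merged; set of 0 now {0, 5, 11}
Step 5: find(2) -> no change; set of 2 is {2}
Step 6: union(2, 8) -> merged; set of 2 now {2, 8}
Step 7: find(8) -> no change; set of 8 is {2, 8}
Step 8: union(7, 5) -> merged; set of 7 now {0, 5, 7, 11}
Step 9: find(11) -> no change; set of 11 is {0, 5, 7, 11}
Step 10: union(7, 10) -> merged; set of 7 now {0, 5, 7, 10, 11}
Step 11: union(2, 6) -> merged; set of 2 now {2, 6, 8}
Step 12: union(0, 4) -> merged; set of 0 now {0, 4, 5, 7, 10, 11}
Step 13: union(11, 10) -> already same set; set of 11 now {0, 4, 5, 7, 10, 11}
Step 14: union(10, 8) -> merged; set of 10 now {0, 2, 4, 5, 6, 7, 8, 10, 11}
Step 15: find(3) -> no change; set of 3 is {3}
Step 16: find(10) -> no change; set of 10 is {0, 2, 4, 5, 6, 7, 8, 10, 11}
Step 17: union(4, 8) -> already same set; set of 4 now {0, 2, 4, 5, 6, 7, 8, 10, 11}
Step 18: find(0) -> no change; set of 0 is {0, 2, 4, 5, 6, 7, 8, 10, 11}
Step 19: union(9, 10) -> merged; set of 9 now {0, 2, 4, 5, 6, 7, 8, 9, 10, 11}
Set of 0: {0, 2, 4, 5, 6, 7, 8, 9, 10, 11}; 9 is a member.

Answer: yes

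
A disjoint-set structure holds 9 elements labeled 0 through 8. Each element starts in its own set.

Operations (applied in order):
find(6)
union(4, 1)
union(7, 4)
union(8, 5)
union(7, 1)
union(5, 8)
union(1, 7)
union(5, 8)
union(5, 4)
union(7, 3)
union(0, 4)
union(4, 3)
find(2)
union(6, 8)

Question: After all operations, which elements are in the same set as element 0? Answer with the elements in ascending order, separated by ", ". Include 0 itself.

Step 1: find(6) -> no change; set of 6 is {6}
Step 2: union(4, 1) -> merged; set of 4 now {1, 4}
Step 3: union(7, 4) -> merged; set of 7 now {1, 4, 7}
Step 4: union(8, 5) -> merged; set of 8 now {5, 8}
Step 5: union(7, 1) -> already same set; set of 7 now {1, 4, 7}
Step 6: union(5, 8) -> already same set; set of 5 now {5, 8}
Step 7: union(1, 7) -> already same set; set of 1 now {1, 4, 7}
Step 8: union(5, 8) -> already same set; set of 5 now {5, 8}
Step 9: union(5, 4) -> merged; set of 5 now {1, 4, 5, 7, 8}
Step 10: union(7, 3) -> merged; set of 7 now {1, 3, 4, 5, 7, 8}
Step 11: union(0, 4) -> merged; set of 0 now {0, 1, 3, 4, 5, 7, 8}
Step 12: union(4, 3) -> already same set; set of 4 now {0, 1, 3, 4, 5, 7, 8}
Step 13: find(2) -> no change; set of 2 is {2}
Step 14: union(6, 8) -> merged; set of 6 now {0, 1, 3, 4, 5, 6, 7, 8}
Component of 0: {0, 1, 3, 4, 5, 6, 7, 8}

Answer: 0, 1, 3, 4, 5, 6, 7, 8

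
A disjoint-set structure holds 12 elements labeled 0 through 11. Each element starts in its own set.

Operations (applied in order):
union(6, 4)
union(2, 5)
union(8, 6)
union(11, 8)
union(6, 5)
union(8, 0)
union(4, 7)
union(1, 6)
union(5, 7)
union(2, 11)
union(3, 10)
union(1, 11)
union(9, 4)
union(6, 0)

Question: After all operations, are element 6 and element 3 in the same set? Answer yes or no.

Answer: no

Derivation:
Step 1: union(6, 4) -> merged; set of 6 now {4, 6}
Step 2: union(2, 5) -> merged; set of 2 now {2, 5}
Step 3: union(8, 6) -> merged; set of 8 now {4, 6, 8}
Step 4: union(11, 8) -> merged; set of 11 now {4, 6, 8, 11}
Step 5: union(6, 5) -> merged; set of 6 now {2, 4, 5, 6, 8, 11}
Step 6: union(8, 0) -> merged; set of 8 now {0, 2, 4, 5, 6, 8, 11}
Step 7: union(4, 7) -> merged; set of 4 now {0, 2, 4, 5, 6, 7, 8, 11}
Step 8: union(1, 6) -> merged; set of 1 now {0, 1, 2, 4, 5, 6, 7, 8, 11}
Step 9: union(5, 7) -> already same set; set of 5 now {0, 1, 2, 4, 5, 6, 7, 8, 11}
Step 10: union(2, 11) -> already same set; set of 2 now {0, 1, 2, 4, 5, 6, 7, 8, 11}
Step 11: union(3, 10) -> merged; set of 3 now {3, 10}
Step 12: union(1, 11) -> already same set; set of 1 now {0, 1, 2, 4, 5, 6, 7, 8, 11}
Step 13: union(9, 4) -> merged; set of 9 now {0, 1, 2, 4, 5, 6, 7, 8, 9, 11}
Step 14: union(6, 0) -> already same set; set of 6 now {0, 1, 2, 4, 5, 6, 7, 8, 9, 11}
Set of 6: {0, 1, 2, 4, 5, 6, 7, 8, 9, 11}; 3 is not a member.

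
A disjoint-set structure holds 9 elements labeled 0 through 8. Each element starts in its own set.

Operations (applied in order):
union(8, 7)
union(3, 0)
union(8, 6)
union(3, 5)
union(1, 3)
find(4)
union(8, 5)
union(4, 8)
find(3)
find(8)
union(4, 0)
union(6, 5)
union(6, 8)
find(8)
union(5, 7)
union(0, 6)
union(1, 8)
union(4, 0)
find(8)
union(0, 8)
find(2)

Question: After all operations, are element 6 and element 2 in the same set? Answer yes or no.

Step 1: union(8, 7) -> merged; set of 8 now {7, 8}
Step 2: union(3, 0) -> merged; set of 3 now {0, 3}
Step 3: union(8, 6) -> merged; set of 8 now {6, 7, 8}
Step 4: union(3, 5) -> merged; set of 3 now {0, 3, 5}
Step 5: union(1, 3) -> merged; set of 1 now {0, 1, 3, 5}
Step 6: find(4) -> no change; set of 4 is {4}
Step 7: union(8, 5) -> merged; set of 8 now {0, 1, 3, 5, 6, 7, 8}
Step 8: union(4, 8) -> merged; set of 4 now {0, 1, 3, 4, 5, 6, 7, 8}
Step 9: find(3) -> no change; set of 3 is {0, 1, 3, 4, 5, 6, 7, 8}
Step 10: find(8) -> no change; set of 8 is {0, 1, 3, 4, 5, 6, 7, 8}
Step 11: union(4, 0) -> already same set; set of 4 now {0, 1, 3, 4, 5, 6, 7, 8}
Step 12: union(6, 5) -> already same set; set of 6 now {0, 1, 3, 4, 5, 6, 7, 8}
Step 13: union(6, 8) -> already same set; set of 6 now {0, 1, 3, 4, 5, 6, 7, 8}
Step 14: find(8) -> no change; set of 8 is {0, 1, 3, 4, 5, 6, 7, 8}
Step 15: union(5, 7) -> already same set; set of 5 now {0, 1, 3, 4, 5, 6, 7, 8}
Step 16: union(0, 6) -> already same set; set of 0 now {0, 1, 3, 4, 5, 6, 7, 8}
Step 17: union(1, 8) -> already same set; set of 1 now {0, 1, 3, 4, 5, 6, 7, 8}
Step 18: union(4, 0) -> already same set; set of 4 now {0, 1, 3, 4, 5, 6, 7, 8}
Step 19: find(8) -> no change; set of 8 is {0, 1, 3, 4, 5, 6, 7, 8}
Step 20: union(0, 8) -> already same set; set of 0 now {0, 1, 3, 4, 5, 6, 7, 8}
Step 21: find(2) -> no change; set of 2 is {2}
Set of 6: {0, 1, 3, 4, 5, 6, 7, 8}; 2 is not a member.

Answer: no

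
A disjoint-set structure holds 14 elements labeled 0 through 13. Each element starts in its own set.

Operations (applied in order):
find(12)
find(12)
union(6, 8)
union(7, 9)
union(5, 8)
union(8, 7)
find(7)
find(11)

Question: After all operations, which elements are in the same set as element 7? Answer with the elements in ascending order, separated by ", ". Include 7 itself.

Step 1: find(12) -> no change; set of 12 is {12}
Step 2: find(12) -> no change; set of 12 is {12}
Step 3: union(6, 8) -> merged; set of 6 now {6, 8}
Step 4: union(7, 9) -> merged; set of 7 now {7, 9}
Step 5: union(5, 8) -> merged; set of 5 now {5, 6, 8}
Step 6: union(8, 7) -> merged; set of 8 now {5, 6, 7, 8, 9}
Step 7: find(7) -> no change; set of 7 is {5, 6, 7, 8, 9}
Step 8: find(11) -> no change; set of 11 is {11}
Component of 7: {5, 6, 7, 8, 9}

Answer: 5, 6, 7, 8, 9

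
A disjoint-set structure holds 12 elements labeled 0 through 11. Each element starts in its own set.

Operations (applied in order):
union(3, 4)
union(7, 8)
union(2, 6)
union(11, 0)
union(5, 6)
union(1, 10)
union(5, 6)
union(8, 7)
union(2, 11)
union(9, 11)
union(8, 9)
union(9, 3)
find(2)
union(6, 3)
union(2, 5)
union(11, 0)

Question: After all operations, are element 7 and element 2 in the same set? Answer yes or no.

Answer: yes

Derivation:
Step 1: union(3, 4) -> merged; set of 3 now {3, 4}
Step 2: union(7, 8) -> merged; set of 7 now {7, 8}
Step 3: union(2, 6) -> merged; set of 2 now {2, 6}
Step 4: union(11, 0) -> merged; set of 11 now {0, 11}
Step 5: union(5, 6) -> merged; set of 5 now {2, 5, 6}
Step 6: union(1, 10) -> merged; set of 1 now {1, 10}
Step 7: union(5, 6) -> already same set; set of 5 now {2, 5, 6}
Step 8: union(8, 7) -> already same set; set of 8 now {7, 8}
Step 9: union(2, 11) -> merged; set of 2 now {0, 2, 5, 6, 11}
Step 10: union(9, 11) -> merged; set of 9 now {0, 2, 5, 6, 9, 11}
Step 11: union(8, 9) -> merged; set of 8 now {0, 2, 5, 6, 7, 8, 9, 11}
Step 12: union(9, 3) -> merged; set of 9 now {0, 2, 3, 4, 5, 6, 7, 8, 9, 11}
Step 13: find(2) -> no change; set of 2 is {0, 2, 3, 4, 5, 6, 7, 8, 9, 11}
Step 14: union(6, 3) -> already same set; set of 6 now {0, 2, 3, 4, 5, 6, 7, 8, 9, 11}
Step 15: union(2, 5) -> already same set; set of 2 now {0, 2, 3, 4, 5, 6, 7, 8, 9, 11}
Step 16: union(11, 0) -> already same set; set of 11 now {0, 2, 3, 4, 5, 6, 7, 8, 9, 11}
Set of 7: {0, 2, 3, 4, 5, 6, 7, 8, 9, 11}; 2 is a member.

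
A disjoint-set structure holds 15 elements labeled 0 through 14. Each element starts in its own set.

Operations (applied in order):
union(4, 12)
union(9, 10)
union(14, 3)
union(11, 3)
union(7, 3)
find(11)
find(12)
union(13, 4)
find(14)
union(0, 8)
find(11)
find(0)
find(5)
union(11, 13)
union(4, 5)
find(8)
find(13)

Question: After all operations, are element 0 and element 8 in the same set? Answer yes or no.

Step 1: union(4, 12) -> merged; set of 4 now {4, 12}
Step 2: union(9, 10) -> merged; set of 9 now {9, 10}
Step 3: union(14, 3) -> merged; set of 14 now {3, 14}
Step 4: union(11, 3) -> merged; set of 11 now {3, 11, 14}
Step 5: union(7, 3) -> merged; set of 7 now {3, 7, 11, 14}
Step 6: find(11) -> no change; set of 11 is {3, 7, 11, 14}
Step 7: find(12) -> no change; set of 12 is {4, 12}
Step 8: union(13, 4) -> merged; set of 13 now {4, 12, 13}
Step 9: find(14) -> no change; set of 14 is {3, 7, 11, 14}
Step 10: union(0, 8) -> merged; set of 0 now {0, 8}
Step 11: find(11) -> no change; set of 11 is {3, 7, 11, 14}
Step 12: find(0) -> no change; set of 0 is {0, 8}
Step 13: find(5) -> no change; set of 5 is {5}
Step 14: union(11, 13) -> merged; set of 11 now {3, 4, 7, 11, 12, 13, 14}
Step 15: union(4, 5) -> merged; set of 4 now {3, 4, 5, 7, 11, 12, 13, 14}
Step 16: find(8) -> no change; set of 8 is {0, 8}
Step 17: find(13) -> no change; set of 13 is {3, 4, 5, 7, 11, 12, 13, 14}
Set of 0: {0, 8}; 8 is a member.

Answer: yes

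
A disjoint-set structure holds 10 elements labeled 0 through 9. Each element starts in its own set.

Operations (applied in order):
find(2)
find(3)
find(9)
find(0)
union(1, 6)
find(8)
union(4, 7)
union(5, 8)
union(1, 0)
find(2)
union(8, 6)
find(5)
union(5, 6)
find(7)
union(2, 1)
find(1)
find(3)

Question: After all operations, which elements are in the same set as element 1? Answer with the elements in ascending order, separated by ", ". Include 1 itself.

Step 1: find(2) -> no change; set of 2 is {2}
Step 2: find(3) -> no change; set of 3 is {3}
Step 3: find(9) -> no change; set of 9 is {9}
Step 4: find(0) -> no change; set of 0 is {0}
Step 5: union(1, 6) -> merged; set of 1 now {1, 6}
Step 6: find(8) -> no change; set of 8 is {8}
Step 7: union(4, 7) -> merged; set of 4 now {4, 7}
Step 8: union(5, 8) -> merged; set of 5 now {5, 8}
Step 9: union(1, 0) -> merged; set of 1 now {0, 1, 6}
Step 10: find(2) -> no change; set of 2 is {2}
Step 11: union(8, 6) -> merged; set of 8 now {0, 1, 5, 6, 8}
Step 12: find(5) -> no change; set of 5 is {0, 1, 5, 6, 8}
Step 13: union(5, 6) -> already same set; set of 5 now {0, 1, 5, 6, 8}
Step 14: find(7) -> no change; set of 7 is {4, 7}
Step 15: union(2, 1) -> merged; set of 2 now {0, 1, 2, 5, 6, 8}
Step 16: find(1) -> no change; set of 1 is {0, 1, 2, 5, 6, 8}
Step 17: find(3) -> no change; set of 3 is {3}
Component of 1: {0, 1, 2, 5, 6, 8}

Answer: 0, 1, 2, 5, 6, 8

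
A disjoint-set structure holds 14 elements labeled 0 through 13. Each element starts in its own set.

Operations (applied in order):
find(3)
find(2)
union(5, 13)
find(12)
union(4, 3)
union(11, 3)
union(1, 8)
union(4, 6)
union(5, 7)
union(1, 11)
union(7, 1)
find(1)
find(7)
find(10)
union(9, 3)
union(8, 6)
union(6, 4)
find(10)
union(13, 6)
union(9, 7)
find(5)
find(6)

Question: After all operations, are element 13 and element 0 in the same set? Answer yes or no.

Answer: no

Derivation:
Step 1: find(3) -> no change; set of 3 is {3}
Step 2: find(2) -> no change; set of 2 is {2}
Step 3: union(5, 13) -> merged; set of 5 now {5, 13}
Step 4: find(12) -> no change; set of 12 is {12}
Step 5: union(4, 3) -> merged; set of 4 now {3, 4}
Step 6: union(11, 3) -> merged; set of 11 now {3, 4, 11}
Step 7: union(1, 8) -> merged; set of 1 now {1, 8}
Step 8: union(4, 6) -> merged; set of 4 now {3, 4, 6, 11}
Step 9: union(5, 7) -> merged; set of 5 now {5, 7, 13}
Step 10: union(1, 11) -> merged; set of 1 now {1, 3, 4, 6, 8, 11}
Step 11: union(7, 1) -> merged; set of 7 now {1, 3, 4, 5, 6, 7, 8, 11, 13}
Step 12: find(1) -> no change; set of 1 is {1, 3, 4, 5, 6, 7, 8, 11, 13}
Step 13: find(7) -> no change; set of 7 is {1, 3, 4, 5, 6, 7, 8, 11, 13}
Step 14: find(10) -> no change; set of 10 is {10}
Step 15: union(9, 3) -> merged; set of 9 now {1, 3, 4, 5, 6, 7, 8, 9, 11, 13}
Step 16: union(8, 6) -> already same set; set of 8 now {1, 3, 4, 5, 6, 7, 8, 9, 11, 13}
Step 17: union(6, 4) -> already same set; set of 6 now {1, 3, 4, 5, 6, 7, 8, 9, 11, 13}
Step 18: find(10) -> no change; set of 10 is {10}
Step 19: union(13, 6) -> already same set; set of 13 now {1, 3, 4, 5, 6, 7, 8, 9, 11, 13}
Step 20: union(9, 7) -> already same set; set of 9 now {1, 3, 4, 5, 6, 7, 8, 9, 11, 13}
Step 21: find(5) -> no change; set of 5 is {1, 3, 4, 5, 6, 7, 8, 9, 11, 13}
Step 22: find(6) -> no change; set of 6 is {1, 3, 4, 5, 6, 7, 8, 9, 11, 13}
Set of 13: {1, 3, 4, 5, 6, 7, 8, 9, 11, 13}; 0 is not a member.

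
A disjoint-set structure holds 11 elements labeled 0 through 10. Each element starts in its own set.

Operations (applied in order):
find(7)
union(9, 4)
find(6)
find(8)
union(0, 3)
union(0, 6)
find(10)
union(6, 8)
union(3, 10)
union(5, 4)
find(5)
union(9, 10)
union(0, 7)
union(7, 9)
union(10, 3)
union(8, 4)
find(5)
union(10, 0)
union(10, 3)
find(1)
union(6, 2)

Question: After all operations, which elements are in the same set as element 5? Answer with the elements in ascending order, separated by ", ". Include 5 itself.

Step 1: find(7) -> no change; set of 7 is {7}
Step 2: union(9, 4) -> merged; set of 9 now {4, 9}
Step 3: find(6) -> no change; set of 6 is {6}
Step 4: find(8) -> no change; set of 8 is {8}
Step 5: union(0, 3) -> merged; set of 0 now {0, 3}
Step 6: union(0, 6) -> merged; set of 0 now {0, 3, 6}
Step 7: find(10) -> no change; set of 10 is {10}
Step 8: union(6, 8) -> merged; set of 6 now {0, 3, 6, 8}
Step 9: union(3, 10) -> merged; set of 3 now {0, 3, 6, 8, 10}
Step 10: union(5, 4) -> merged; set of 5 now {4, 5, 9}
Step 11: find(5) -> no change; set of 5 is {4, 5, 9}
Step 12: union(9, 10) -> merged; set of 9 now {0, 3, 4, 5, 6, 8, 9, 10}
Step 13: union(0, 7) -> merged; set of 0 now {0, 3, 4, 5, 6, 7, 8, 9, 10}
Step 14: union(7, 9) -> already same set; set of 7 now {0, 3, 4, 5, 6, 7, 8, 9, 10}
Step 15: union(10, 3) -> already same set; set of 10 now {0, 3, 4, 5, 6, 7, 8, 9, 10}
Step 16: union(8, 4) -> already same set; set of 8 now {0, 3, 4, 5, 6, 7, 8, 9, 10}
Step 17: find(5) -> no change; set of 5 is {0, 3, 4, 5, 6, 7, 8, 9, 10}
Step 18: union(10, 0) -> already same set; set of 10 now {0, 3, 4, 5, 6, 7, 8, 9, 10}
Step 19: union(10, 3) -> already same set; set of 10 now {0, 3, 4, 5, 6, 7, 8, 9, 10}
Step 20: find(1) -> no change; set of 1 is {1}
Step 21: union(6, 2) -> merged; set of 6 now {0, 2, 3, 4, 5, 6, 7, 8, 9, 10}
Component of 5: {0, 2, 3, 4, 5, 6, 7, 8, 9, 10}

Answer: 0, 2, 3, 4, 5, 6, 7, 8, 9, 10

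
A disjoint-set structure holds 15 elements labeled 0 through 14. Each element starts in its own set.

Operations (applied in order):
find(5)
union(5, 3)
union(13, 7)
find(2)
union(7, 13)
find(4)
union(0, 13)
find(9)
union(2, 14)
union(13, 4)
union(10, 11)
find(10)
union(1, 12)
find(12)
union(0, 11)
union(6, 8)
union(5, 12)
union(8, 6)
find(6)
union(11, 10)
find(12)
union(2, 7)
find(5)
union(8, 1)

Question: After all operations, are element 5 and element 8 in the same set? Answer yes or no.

Answer: yes

Derivation:
Step 1: find(5) -> no change; set of 5 is {5}
Step 2: union(5, 3) -> merged; set of 5 now {3, 5}
Step 3: union(13, 7) -> merged; set of 13 now {7, 13}
Step 4: find(2) -> no change; set of 2 is {2}
Step 5: union(7, 13) -> already same set; set of 7 now {7, 13}
Step 6: find(4) -> no change; set of 4 is {4}
Step 7: union(0, 13) -> merged; set of 0 now {0, 7, 13}
Step 8: find(9) -> no change; set of 9 is {9}
Step 9: union(2, 14) -> merged; set of 2 now {2, 14}
Step 10: union(13, 4) -> merged; set of 13 now {0, 4, 7, 13}
Step 11: union(10, 11) -> merged; set of 10 now {10, 11}
Step 12: find(10) -> no change; set of 10 is {10, 11}
Step 13: union(1, 12) -> merged; set of 1 now {1, 12}
Step 14: find(12) -> no change; set of 12 is {1, 12}
Step 15: union(0, 11) -> merged; set of 0 now {0, 4, 7, 10, 11, 13}
Step 16: union(6, 8) -> merged; set of 6 now {6, 8}
Step 17: union(5, 12) -> merged; set of 5 now {1, 3, 5, 12}
Step 18: union(8, 6) -> already same set; set of 8 now {6, 8}
Step 19: find(6) -> no change; set of 6 is {6, 8}
Step 20: union(11, 10) -> already same set; set of 11 now {0, 4, 7, 10, 11, 13}
Step 21: find(12) -> no change; set of 12 is {1, 3, 5, 12}
Step 22: union(2, 7) -> merged; set of 2 now {0, 2, 4, 7, 10, 11, 13, 14}
Step 23: find(5) -> no change; set of 5 is {1, 3, 5, 12}
Step 24: union(8, 1) -> merged; set of 8 now {1, 3, 5, 6, 8, 12}
Set of 5: {1, 3, 5, 6, 8, 12}; 8 is a member.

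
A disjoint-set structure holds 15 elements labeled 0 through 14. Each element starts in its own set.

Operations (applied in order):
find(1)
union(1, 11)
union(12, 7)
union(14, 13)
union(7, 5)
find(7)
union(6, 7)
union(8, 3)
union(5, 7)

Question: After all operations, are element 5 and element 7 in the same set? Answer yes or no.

Answer: yes

Derivation:
Step 1: find(1) -> no change; set of 1 is {1}
Step 2: union(1, 11) -> merged; set of 1 now {1, 11}
Step 3: union(12, 7) -> merged; set of 12 now {7, 12}
Step 4: union(14, 13) -> merged; set of 14 now {13, 14}
Step 5: union(7, 5) -> merged; set of 7 now {5, 7, 12}
Step 6: find(7) -> no change; set of 7 is {5, 7, 12}
Step 7: union(6, 7) -> merged; set of 6 now {5, 6, 7, 12}
Step 8: union(8, 3) -> merged; set of 8 now {3, 8}
Step 9: union(5, 7) -> already same set; set of 5 now {5, 6, 7, 12}
Set of 5: {5, 6, 7, 12}; 7 is a member.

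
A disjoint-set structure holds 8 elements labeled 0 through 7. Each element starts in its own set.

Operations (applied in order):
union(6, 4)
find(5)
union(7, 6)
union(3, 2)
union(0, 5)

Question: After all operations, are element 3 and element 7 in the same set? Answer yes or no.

Step 1: union(6, 4) -> merged; set of 6 now {4, 6}
Step 2: find(5) -> no change; set of 5 is {5}
Step 3: union(7, 6) -> merged; set of 7 now {4, 6, 7}
Step 4: union(3, 2) -> merged; set of 3 now {2, 3}
Step 5: union(0, 5) -> merged; set of 0 now {0, 5}
Set of 3: {2, 3}; 7 is not a member.

Answer: no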